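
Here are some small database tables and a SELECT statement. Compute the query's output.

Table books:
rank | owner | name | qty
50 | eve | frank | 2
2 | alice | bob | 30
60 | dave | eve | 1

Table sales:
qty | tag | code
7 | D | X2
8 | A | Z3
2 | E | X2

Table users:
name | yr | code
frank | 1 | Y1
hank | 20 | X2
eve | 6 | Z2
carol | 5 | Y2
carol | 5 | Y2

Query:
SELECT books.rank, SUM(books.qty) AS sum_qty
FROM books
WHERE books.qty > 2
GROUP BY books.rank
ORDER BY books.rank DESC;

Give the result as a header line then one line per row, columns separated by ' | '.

== RESULT ==
books.rank | sum_qty
2 | 30

Derivation:
After WHERE (1 rows):
books.rank | books.owner | books.name | books.qty
2 | alice | bob | 30
After GROUP BY (1 rows):
books.rank | sum_qty
2 | 30
After ORDER BY (1 rows):
books.rank | sum_qty
2 | 30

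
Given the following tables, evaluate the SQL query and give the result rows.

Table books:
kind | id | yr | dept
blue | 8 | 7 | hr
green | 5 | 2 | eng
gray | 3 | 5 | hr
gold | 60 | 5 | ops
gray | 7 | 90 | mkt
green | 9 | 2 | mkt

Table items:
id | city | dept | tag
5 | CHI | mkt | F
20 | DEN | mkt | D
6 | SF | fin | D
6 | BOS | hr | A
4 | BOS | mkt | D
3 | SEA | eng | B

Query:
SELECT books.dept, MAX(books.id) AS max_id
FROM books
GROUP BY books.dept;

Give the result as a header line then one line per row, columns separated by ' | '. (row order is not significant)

== RESULT ==
books.dept | max_id
hr | 8
eng | 5
ops | 60
mkt | 9

Derivation:
After GROUP BY (4 rows):
books.dept | max_id
hr | 8
eng | 5
ops | 60
mkt | 9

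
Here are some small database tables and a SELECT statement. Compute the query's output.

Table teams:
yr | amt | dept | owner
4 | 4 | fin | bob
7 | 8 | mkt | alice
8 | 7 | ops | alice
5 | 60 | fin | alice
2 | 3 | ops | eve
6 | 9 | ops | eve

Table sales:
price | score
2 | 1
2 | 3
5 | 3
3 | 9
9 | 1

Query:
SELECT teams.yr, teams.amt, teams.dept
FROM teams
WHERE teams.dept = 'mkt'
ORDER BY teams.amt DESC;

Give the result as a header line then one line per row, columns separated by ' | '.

== RESULT ==
teams.yr | teams.amt | teams.dept
7 | 8 | mkt

Derivation:
After WHERE (1 rows):
teams.yr | teams.amt | teams.dept | teams.owner
7 | 8 | mkt | alice
After SELECT (1 rows):
teams.yr | teams.amt | teams.dept
7 | 8 | mkt
After ORDER BY (1 rows):
teams.yr | teams.amt | teams.dept
7 | 8 | mkt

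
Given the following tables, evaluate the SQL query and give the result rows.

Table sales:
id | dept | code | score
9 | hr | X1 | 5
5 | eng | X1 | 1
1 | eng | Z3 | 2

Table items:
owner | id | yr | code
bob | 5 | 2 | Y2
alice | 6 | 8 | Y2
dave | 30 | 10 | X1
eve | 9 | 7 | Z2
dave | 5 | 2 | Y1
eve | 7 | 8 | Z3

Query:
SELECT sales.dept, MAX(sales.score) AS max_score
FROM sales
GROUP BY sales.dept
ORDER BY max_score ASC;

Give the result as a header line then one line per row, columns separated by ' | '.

After GROUP BY (2 rows):
sales.dept | max_score
hr | 5
eng | 2
After ORDER BY (2 rows):
sales.dept | max_score
eng | 2
hr | 5

== RESULT ==
sales.dept | max_score
eng | 2
hr | 5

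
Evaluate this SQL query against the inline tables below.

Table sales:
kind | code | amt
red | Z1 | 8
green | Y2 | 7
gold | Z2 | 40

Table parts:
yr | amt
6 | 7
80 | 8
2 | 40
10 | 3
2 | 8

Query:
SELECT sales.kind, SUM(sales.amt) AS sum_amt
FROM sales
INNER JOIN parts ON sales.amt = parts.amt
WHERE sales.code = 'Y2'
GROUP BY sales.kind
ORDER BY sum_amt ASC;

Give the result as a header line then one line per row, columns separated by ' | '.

== RESULT ==
sales.kind | sum_amt
green | 7

Derivation:
After JOIN parts (4 rows):
sales.kind | sales.code | sales.amt | parts.yr | parts.amt
red | Z1 | 8 | 80 | 8
red | Z1 | 8 | 2 | 8
green | Y2 | 7 | 6 | 7
gold | Z2 | 40 | 2 | 40
After WHERE (1 rows):
sales.kind | sales.code | sales.amt | parts.yr | parts.amt
green | Y2 | 7 | 6 | 7
After GROUP BY (1 rows):
sales.kind | sum_amt
green | 7
After ORDER BY (1 rows):
sales.kind | sum_amt
green | 7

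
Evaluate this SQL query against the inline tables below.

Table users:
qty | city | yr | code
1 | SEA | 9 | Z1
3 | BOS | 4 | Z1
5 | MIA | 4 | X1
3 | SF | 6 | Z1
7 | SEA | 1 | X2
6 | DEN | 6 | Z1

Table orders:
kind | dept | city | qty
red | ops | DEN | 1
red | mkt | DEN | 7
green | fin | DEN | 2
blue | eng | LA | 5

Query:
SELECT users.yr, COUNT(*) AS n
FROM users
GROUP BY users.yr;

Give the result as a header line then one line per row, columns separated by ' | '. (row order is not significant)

After GROUP BY (4 rows):
users.yr | n
9 | 1
4 | 2
6 | 2
1 | 1

== RESULT ==
users.yr | n
9 | 1
4 | 2
6 | 2
1 | 1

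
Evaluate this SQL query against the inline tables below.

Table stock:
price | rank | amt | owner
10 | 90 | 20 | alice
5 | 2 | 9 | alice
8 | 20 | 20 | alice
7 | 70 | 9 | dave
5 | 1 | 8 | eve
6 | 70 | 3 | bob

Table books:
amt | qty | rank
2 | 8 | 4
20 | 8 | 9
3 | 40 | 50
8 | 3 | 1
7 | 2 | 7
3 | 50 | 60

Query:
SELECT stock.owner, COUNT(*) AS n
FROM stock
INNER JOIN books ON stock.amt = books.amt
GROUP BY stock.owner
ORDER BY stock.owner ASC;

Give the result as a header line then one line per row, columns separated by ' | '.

== RESULT ==
stock.owner | n
alice | 2
bob | 2
eve | 1

Derivation:
After JOIN books (5 rows):
stock.price | stock.rank | stock.amt | stock.owner | books.amt | books.qty | books.rank
10 | 90 | 20 | alice | 20 | 8 | 9
8 | 20 | 20 | alice | 20 | 8 | 9
5 | 1 | 8 | eve | 8 | 3 | 1
6 | 70 | 3 | bob | 3 | 40 | 50
6 | 70 | 3 | bob | 3 | 50 | 60
After GROUP BY (3 rows):
stock.owner | n
alice | 2
eve | 1
bob | 2
After ORDER BY (3 rows):
stock.owner | n
alice | 2
bob | 2
eve | 1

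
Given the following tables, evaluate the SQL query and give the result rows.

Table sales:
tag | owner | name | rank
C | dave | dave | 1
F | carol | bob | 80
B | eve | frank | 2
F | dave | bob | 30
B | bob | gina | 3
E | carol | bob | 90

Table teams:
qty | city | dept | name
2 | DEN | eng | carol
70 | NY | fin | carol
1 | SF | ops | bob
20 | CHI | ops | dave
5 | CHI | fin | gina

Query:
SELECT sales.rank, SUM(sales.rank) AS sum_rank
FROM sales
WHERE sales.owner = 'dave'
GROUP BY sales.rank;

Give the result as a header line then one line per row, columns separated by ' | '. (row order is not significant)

== RESULT ==
sales.rank | sum_rank
1 | 1
30 | 30

Derivation:
After WHERE (2 rows):
sales.tag | sales.owner | sales.name | sales.rank
C | dave | dave | 1
F | dave | bob | 30
After GROUP BY (2 rows):
sales.rank | sum_rank
1 | 1
30 | 30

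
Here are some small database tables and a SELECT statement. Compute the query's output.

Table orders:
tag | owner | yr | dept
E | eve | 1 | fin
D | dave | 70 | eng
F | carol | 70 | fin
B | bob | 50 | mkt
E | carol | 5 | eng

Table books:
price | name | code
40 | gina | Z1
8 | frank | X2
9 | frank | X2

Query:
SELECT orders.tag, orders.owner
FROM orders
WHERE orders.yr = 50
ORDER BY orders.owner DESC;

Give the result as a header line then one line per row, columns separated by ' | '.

After WHERE (1 rows):
orders.tag | orders.owner | orders.yr | orders.dept
B | bob | 50 | mkt
After SELECT (1 rows):
orders.tag | orders.owner
B | bob
After ORDER BY (1 rows):
orders.tag | orders.owner
B | bob

== RESULT ==
orders.tag | orders.owner
B | bob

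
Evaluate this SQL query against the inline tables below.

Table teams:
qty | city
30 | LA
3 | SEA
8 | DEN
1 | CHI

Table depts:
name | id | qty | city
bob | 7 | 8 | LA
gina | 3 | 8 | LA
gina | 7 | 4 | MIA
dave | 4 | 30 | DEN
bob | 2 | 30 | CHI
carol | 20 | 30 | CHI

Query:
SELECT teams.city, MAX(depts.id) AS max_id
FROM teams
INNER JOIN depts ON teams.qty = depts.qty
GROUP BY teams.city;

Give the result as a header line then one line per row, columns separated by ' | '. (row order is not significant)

After JOIN depts (5 rows):
teams.qty | teams.city | depts.name | depts.id | depts.qty | depts.city
30 | LA | dave | 4 | 30 | DEN
30 | LA | bob | 2 | 30 | CHI
30 | LA | carol | 20 | 30 | CHI
8 | DEN | bob | 7 | 8 | LA
8 | DEN | gina | 3 | 8 | LA
After GROUP BY (2 rows):
teams.city | max_id
LA | 20
DEN | 7

== RESULT ==
teams.city | max_id
LA | 20
DEN | 7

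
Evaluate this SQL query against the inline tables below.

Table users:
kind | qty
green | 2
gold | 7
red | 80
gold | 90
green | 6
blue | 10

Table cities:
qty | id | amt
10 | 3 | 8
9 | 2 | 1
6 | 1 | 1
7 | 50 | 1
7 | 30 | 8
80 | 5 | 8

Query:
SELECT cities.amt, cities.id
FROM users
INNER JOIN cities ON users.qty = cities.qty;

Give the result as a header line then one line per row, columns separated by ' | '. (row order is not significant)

After JOIN cities (5 rows):
users.kind | users.qty | cities.qty | cities.id | cities.amt
gold | 7 | 7 | 50 | 1
gold | 7 | 7 | 30 | 8
red | 80 | 80 | 5 | 8
green | 6 | 6 | 1 | 1
blue | 10 | 10 | 3 | 8
After SELECT (5 rows):
cities.amt | cities.id
1 | 50
8 | 30
8 | 5
1 | 1
8 | 3

== RESULT ==
cities.amt | cities.id
1 | 50
8 | 30
8 | 5
1 | 1
8 | 3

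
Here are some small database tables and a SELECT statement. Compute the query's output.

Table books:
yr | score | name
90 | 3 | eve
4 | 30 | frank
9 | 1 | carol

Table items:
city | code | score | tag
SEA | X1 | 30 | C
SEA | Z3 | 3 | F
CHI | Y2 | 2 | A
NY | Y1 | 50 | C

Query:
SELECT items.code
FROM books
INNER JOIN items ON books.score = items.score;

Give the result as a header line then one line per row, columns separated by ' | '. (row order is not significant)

After JOIN items (2 rows):
books.yr | books.score | books.name | items.city | items.code | items.score | items.tag
90 | 3 | eve | SEA | Z3 | 3 | F
4 | 30 | frank | SEA | X1 | 30 | C
After SELECT (2 rows):
items.code
Z3
X1

== RESULT ==
items.code
Z3
X1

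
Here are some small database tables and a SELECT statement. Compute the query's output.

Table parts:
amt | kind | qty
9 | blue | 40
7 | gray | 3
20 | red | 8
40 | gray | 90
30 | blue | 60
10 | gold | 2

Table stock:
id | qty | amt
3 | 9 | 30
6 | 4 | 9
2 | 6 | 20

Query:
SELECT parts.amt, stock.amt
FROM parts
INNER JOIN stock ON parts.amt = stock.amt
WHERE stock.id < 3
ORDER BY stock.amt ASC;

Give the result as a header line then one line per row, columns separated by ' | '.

== RESULT ==
parts.amt | stock.amt
20 | 20

Derivation:
After JOIN stock (3 rows):
parts.amt | parts.kind | parts.qty | stock.id | stock.qty | stock.amt
9 | blue | 40 | 6 | 4 | 9
20 | red | 8 | 2 | 6 | 20
30 | blue | 60 | 3 | 9 | 30
After WHERE (1 rows):
parts.amt | parts.kind | parts.qty | stock.id | stock.qty | stock.amt
20 | red | 8 | 2 | 6 | 20
After SELECT (1 rows):
parts.amt | stock.amt
20 | 20
After ORDER BY (1 rows):
parts.amt | stock.amt
20 | 20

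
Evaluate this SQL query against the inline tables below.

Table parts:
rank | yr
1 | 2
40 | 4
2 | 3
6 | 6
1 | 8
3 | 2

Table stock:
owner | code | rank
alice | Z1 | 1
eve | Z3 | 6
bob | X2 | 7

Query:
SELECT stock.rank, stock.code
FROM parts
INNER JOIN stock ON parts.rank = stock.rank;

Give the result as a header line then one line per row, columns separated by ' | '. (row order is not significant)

== RESULT ==
stock.rank | stock.code
1 | Z1
6 | Z3
1 | Z1

Derivation:
After JOIN stock (3 rows):
parts.rank | parts.yr | stock.owner | stock.code | stock.rank
1 | 2 | alice | Z1 | 1
6 | 6 | eve | Z3 | 6
1 | 8 | alice | Z1 | 1
After SELECT (3 rows):
stock.rank | stock.code
1 | Z1
6 | Z3
1 | Z1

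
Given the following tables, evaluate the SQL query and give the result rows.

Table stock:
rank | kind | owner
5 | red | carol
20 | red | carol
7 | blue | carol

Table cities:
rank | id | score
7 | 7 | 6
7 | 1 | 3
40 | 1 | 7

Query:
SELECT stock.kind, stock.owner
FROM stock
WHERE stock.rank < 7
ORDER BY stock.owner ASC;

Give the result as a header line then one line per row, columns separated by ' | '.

== RESULT ==
stock.kind | stock.owner
red | carol

Derivation:
After WHERE (1 rows):
stock.rank | stock.kind | stock.owner
5 | red | carol
After SELECT (1 rows):
stock.kind | stock.owner
red | carol
After ORDER BY (1 rows):
stock.kind | stock.owner
red | carol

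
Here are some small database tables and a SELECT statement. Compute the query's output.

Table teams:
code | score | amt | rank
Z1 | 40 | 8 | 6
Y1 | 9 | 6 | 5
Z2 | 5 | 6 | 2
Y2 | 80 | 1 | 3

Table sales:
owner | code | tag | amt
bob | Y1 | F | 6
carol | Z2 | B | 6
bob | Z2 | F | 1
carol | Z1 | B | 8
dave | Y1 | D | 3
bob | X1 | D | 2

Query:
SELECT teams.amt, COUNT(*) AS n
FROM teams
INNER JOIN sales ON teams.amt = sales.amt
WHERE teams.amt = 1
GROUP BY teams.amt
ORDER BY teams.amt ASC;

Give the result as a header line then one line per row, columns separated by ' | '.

After JOIN sales (6 rows):
teams.code | teams.score | teams.amt | teams.rank | sales.owner | sales.code | sales.tag | sales.amt
Z1 | 40 | 8 | 6 | carol | Z1 | B | 8
Y1 | 9 | 6 | 5 | bob | Y1 | F | 6
Y1 | 9 | 6 | 5 | carol | Z2 | B | 6
Z2 | 5 | 6 | 2 | bob | Y1 | F | 6
Z2 | 5 | 6 | 2 | carol | Z2 | B | 6
Y2 | 80 | 1 | 3 | bob | Z2 | F | 1
After WHERE (1 rows):
teams.code | teams.score | teams.amt | teams.rank | sales.owner | sales.code | sales.tag | sales.amt
Y2 | 80 | 1 | 3 | bob | Z2 | F | 1
After GROUP BY (1 rows):
teams.amt | n
1 | 1
After ORDER BY (1 rows):
teams.amt | n
1 | 1

== RESULT ==
teams.amt | n
1 | 1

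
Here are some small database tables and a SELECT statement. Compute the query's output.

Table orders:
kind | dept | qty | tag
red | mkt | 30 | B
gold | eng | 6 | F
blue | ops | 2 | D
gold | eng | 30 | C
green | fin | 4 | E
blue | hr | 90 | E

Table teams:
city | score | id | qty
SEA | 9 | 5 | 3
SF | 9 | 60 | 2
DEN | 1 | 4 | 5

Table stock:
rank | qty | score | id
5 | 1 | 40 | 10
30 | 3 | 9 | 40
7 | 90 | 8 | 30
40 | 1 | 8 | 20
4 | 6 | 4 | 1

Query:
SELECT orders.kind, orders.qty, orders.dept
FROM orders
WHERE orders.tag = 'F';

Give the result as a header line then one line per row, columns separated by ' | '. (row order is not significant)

After WHERE (1 rows):
orders.kind | orders.dept | orders.qty | orders.tag
gold | eng | 6 | F
After SELECT (1 rows):
orders.kind | orders.qty | orders.dept
gold | 6 | eng

== RESULT ==
orders.kind | orders.qty | orders.dept
gold | 6 | eng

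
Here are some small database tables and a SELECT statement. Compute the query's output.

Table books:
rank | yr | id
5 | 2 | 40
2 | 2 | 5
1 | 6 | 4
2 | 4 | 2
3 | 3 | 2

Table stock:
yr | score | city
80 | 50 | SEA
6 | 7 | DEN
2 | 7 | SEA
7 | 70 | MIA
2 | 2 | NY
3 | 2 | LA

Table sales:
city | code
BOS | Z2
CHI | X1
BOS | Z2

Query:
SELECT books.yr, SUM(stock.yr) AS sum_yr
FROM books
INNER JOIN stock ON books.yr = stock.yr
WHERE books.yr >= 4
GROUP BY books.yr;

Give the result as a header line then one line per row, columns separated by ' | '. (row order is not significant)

After JOIN stock (6 rows):
books.rank | books.yr | books.id | stock.yr | stock.score | stock.city
5 | 2 | 40 | 2 | 7 | SEA
5 | 2 | 40 | 2 | 2 | NY
2 | 2 | 5 | 2 | 7 | SEA
2 | 2 | 5 | 2 | 2 | NY
1 | 6 | 4 | 6 | 7 | DEN
3 | 3 | 2 | 3 | 2 | LA
After WHERE (1 rows):
books.rank | books.yr | books.id | stock.yr | stock.score | stock.city
1 | 6 | 4 | 6 | 7 | DEN
After GROUP BY (1 rows):
books.yr | sum_yr
6 | 6

== RESULT ==
books.yr | sum_yr
6 | 6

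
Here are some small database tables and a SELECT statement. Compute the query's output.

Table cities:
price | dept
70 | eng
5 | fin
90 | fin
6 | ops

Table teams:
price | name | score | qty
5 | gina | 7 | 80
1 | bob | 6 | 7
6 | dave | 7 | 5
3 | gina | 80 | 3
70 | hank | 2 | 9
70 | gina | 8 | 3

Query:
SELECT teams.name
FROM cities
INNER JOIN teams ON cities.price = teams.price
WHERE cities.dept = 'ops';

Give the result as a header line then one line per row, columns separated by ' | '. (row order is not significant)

== RESULT ==
teams.name
dave

Derivation:
After JOIN teams (4 rows):
cities.price | cities.dept | teams.price | teams.name | teams.score | teams.qty
70 | eng | 70 | hank | 2 | 9
70 | eng | 70 | gina | 8 | 3
5 | fin | 5 | gina | 7 | 80
6 | ops | 6 | dave | 7 | 5
After WHERE (1 rows):
cities.price | cities.dept | teams.price | teams.name | teams.score | teams.qty
6 | ops | 6 | dave | 7 | 5
After SELECT (1 rows):
teams.name
dave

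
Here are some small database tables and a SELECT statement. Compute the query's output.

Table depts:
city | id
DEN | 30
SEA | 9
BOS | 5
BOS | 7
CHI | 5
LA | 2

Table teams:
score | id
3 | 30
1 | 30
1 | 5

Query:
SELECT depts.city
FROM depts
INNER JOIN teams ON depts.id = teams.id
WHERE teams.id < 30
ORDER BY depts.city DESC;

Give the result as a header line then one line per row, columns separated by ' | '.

After JOIN teams (4 rows):
depts.city | depts.id | teams.score | teams.id
DEN | 30 | 3 | 30
DEN | 30 | 1 | 30
BOS | 5 | 1 | 5
CHI | 5 | 1 | 5
After WHERE (2 rows):
depts.city | depts.id | teams.score | teams.id
BOS | 5 | 1 | 5
CHI | 5 | 1 | 5
After SELECT (2 rows):
depts.city
BOS
CHI
After ORDER BY (2 rows):
depts.city
CHI
BOS

== RESULT ==
depts.city
CHI
BOS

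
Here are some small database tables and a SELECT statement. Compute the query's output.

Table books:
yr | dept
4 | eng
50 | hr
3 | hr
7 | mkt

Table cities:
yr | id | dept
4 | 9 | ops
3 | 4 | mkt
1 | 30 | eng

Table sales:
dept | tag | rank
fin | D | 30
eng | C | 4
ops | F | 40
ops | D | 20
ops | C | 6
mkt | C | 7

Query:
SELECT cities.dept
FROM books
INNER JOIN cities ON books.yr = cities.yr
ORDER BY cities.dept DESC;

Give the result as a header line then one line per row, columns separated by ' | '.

After JOIN cities (2 rows):
books.yr | books.dept | cities.yr | cities.id | cities.dept
4 | eng | 4 | 9 | ops
3 | hr | 3 | 4 | mkt
After SELECT (2 rows):
cities.dept
ops
mkt
After ORDER BY (2 rows):
cities.dept
ops
mkt

== RESULT ==
cities.dept
ops
mkt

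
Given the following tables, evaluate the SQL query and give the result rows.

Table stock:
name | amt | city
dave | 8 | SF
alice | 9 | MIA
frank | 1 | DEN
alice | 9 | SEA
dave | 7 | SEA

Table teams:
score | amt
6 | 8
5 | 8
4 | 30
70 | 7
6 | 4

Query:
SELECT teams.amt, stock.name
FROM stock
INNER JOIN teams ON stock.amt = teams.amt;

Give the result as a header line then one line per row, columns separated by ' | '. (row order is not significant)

After JOIN teams (3 rows):
stock.name | stock.amt | stock.city | teams.score | teams.amt
dave | 8 | SF | 6 | 8
dave | 8 | SF | 5 | 8
dave | 7 | SEA | 70 | 7
After SELECT (3 rows):
teams.amt | stock.name
8 | dave
8 | dave
7 | dave

== RESULT ==
teams.amt | stock.name
8 | dave
8 | dave
7 | dave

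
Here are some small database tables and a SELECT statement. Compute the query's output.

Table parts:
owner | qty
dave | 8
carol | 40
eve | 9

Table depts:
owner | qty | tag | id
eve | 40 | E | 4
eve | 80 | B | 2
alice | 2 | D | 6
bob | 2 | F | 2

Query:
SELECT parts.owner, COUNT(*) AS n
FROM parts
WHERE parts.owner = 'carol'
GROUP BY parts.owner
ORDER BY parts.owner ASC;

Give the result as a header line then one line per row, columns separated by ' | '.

== RESULT ==
parts.owner | n
carol | 1

Derivation:
After WHERE (1 rows):
parts.owner | parts.qty
carol | 40
After GROUP BY (1 rows):
parts.owner | n
carol | 1
After ORDER BY (1 rows):
parts.owner | n
carol | 1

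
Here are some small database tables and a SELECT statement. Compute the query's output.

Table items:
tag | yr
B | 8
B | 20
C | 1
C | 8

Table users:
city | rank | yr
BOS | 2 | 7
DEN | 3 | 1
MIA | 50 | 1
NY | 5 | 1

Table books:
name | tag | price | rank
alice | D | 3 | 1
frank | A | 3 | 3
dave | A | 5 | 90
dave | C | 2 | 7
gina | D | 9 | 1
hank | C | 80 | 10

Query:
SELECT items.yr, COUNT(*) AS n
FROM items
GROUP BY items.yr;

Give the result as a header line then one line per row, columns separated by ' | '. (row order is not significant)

After GROUP BY (3 rows):
items.yr | n
8 | 2
20 | 1
1 | 1

== RESULT ==
items.yr | n
8 | 2
20 | 1
1 | 1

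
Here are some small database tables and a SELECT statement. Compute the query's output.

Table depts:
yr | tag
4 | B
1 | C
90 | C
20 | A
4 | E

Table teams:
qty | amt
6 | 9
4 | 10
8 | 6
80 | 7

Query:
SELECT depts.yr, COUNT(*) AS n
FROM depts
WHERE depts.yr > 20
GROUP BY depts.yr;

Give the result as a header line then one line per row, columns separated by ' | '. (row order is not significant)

== RESULT ==
depts.yr | n
90 | 1

Derivation:
After WHERE (1 rows):
depts.yr | depts.tag
90 | C
After GROUP BY (1 rows):
depts.yr | n
90 | 1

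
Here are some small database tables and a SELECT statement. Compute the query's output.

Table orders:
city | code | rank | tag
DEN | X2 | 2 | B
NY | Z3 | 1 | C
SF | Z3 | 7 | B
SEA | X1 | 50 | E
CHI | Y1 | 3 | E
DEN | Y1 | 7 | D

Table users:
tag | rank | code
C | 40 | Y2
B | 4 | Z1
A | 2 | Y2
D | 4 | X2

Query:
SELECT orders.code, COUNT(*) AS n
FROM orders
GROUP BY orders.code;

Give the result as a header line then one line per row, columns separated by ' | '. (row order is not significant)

== RESULT ==
orders.code | n
X2 | 1
Z3 | 2
X1 | 1
Y1 | 2

Derivation:
After GROUP BY (4 rows):
orders.code | n
X2 | 1
Z3 | 2
X1 | 1
Y1 | 2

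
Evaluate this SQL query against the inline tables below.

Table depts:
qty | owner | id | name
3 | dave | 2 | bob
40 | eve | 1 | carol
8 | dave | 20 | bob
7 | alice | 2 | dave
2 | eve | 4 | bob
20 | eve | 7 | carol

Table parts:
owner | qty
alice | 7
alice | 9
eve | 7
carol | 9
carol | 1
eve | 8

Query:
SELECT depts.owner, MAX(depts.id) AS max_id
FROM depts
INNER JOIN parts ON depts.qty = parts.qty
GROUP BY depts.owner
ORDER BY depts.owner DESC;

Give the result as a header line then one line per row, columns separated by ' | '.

== RESULT ==
depts.owner | max_id
dave | 20
alice | 2

Derivation:
After JOIN parts (3 rows):
depts.qty | depts.owner | depts.id | depts.name | parts.owner | parts.qty
8 | dave | 20 | bob | eve | 8
7 | alice | 2 | dave | alice | 7
7 | alice | 2 | dave | eve | 7
After GROUP BY (2 rows):
depts.owner | max_id
dave | 20
alice | 2
After ORDER BY (2 rows):
depts.owner | max_id
dave | 20
alice | 2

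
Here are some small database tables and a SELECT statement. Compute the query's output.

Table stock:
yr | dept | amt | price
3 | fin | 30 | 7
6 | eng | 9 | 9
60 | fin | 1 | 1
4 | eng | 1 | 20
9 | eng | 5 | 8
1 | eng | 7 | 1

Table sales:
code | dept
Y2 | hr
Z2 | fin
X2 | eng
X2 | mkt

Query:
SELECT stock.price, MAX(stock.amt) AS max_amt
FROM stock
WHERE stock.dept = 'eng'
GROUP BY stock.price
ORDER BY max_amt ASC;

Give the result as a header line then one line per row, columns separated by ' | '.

After WHERE (4 rows):
stock.yr | stock.dept | stock.amt | stock.price
6 | eng | 9 | 9
4 | eng | 1 | 20
9 | eng | 5 | 8
1 | eng | 7 | 1
After GROUP BY (4 rows):
stock.price | max_amt
9 | 9
20 | 1
8 | 5
1 | 7
After ORDER BY (4 rows):
stock.price | max_amt
20 | 1
8 | 5
1 | 7
9 | 9

== RESULT ==
stock.price | max_amt
20 | 1
8 | 5
1 | 7
9 | 9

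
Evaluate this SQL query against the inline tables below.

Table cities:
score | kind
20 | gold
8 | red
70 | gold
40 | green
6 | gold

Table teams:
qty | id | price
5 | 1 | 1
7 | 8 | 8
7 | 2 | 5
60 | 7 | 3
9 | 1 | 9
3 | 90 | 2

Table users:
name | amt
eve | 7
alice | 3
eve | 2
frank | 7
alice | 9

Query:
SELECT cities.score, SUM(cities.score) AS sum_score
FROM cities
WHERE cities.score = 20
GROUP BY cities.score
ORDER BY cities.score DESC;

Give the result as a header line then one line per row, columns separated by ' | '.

== RESULT ==
cities.score | sum_score
20 | 20

Derivation:
After WHERE (1 rows):
cities.score | cities.kind
20 | gold
After GROUP BY (1 rows):
cities.score | sum_score
20 | 20
After ORDER BY (1 rows):
cities.score | sum_score
20 | 20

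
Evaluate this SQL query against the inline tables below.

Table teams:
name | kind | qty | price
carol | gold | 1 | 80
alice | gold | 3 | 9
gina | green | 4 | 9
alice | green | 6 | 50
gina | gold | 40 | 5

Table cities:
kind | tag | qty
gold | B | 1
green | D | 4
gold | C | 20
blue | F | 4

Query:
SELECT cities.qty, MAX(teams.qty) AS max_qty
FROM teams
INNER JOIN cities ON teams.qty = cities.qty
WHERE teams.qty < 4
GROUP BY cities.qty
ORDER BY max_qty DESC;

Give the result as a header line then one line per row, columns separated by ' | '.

After JOIN cities (3 rows):
teams.name | teams.kind | teams.qty | teams.price | cities.kind | cities.tag | cities.qty
carol | gold | 1 | 80 | gold | B | 1
gina | green | 4 | 9 | green | D | 4
gina | green | 4 | 9 | blue | F | 4
After WHERE (1 rows):
teams.name | teams.kind | teams.qty | teams.price | cities.kind | cities.tag | cities.qty
carol | gold | 1 | 80 | gold | B | 1
After GROUP BY (1 rows):
cities.qty | max_qty
1 | 1
After ORDER BY (1 rows):
cities.qty | max_qty
1 | 1

== RESULT ==
cities.qty | max_qty
1 | 1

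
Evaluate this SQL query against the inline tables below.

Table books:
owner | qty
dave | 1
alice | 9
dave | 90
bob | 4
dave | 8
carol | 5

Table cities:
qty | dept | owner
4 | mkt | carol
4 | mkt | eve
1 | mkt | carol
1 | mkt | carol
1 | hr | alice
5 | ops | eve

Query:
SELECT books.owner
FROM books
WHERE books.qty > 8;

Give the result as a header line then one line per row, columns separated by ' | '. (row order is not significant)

== RESULT ==
books.owner
alice
dave

Derivation:
After WHERE (2 rows):
books.owner | books.qty
alice | 9
dave | 90
After SELECT (2 rows):
books.owner
alice
dave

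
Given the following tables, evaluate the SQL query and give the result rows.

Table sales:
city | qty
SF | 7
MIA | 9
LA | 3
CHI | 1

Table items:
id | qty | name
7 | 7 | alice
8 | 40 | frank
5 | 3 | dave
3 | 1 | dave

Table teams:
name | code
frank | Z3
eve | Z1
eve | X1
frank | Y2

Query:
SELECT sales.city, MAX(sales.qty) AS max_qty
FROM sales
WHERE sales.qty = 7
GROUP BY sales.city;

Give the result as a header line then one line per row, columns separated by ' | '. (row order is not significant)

After WHERE (1 rows):
sales.city | sales.qty
SF | 7
After GROUP BY (1 rows):
sales.city | max_qty
SF | 7

== RESULT ==
sales.city | max_qty
SF | 7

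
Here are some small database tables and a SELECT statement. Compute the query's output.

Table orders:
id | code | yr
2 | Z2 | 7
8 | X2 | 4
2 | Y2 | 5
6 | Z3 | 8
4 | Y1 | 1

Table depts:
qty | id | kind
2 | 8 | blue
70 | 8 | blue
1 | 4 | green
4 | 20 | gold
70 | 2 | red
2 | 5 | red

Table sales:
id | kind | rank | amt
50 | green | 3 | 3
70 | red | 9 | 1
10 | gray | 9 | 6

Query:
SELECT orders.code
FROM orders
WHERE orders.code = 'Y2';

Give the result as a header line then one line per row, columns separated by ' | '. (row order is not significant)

== RESULT ==
orders.code
Y2

Derivation:
After WHERE (1 rows):
orders.id | orders.code | orders.yr
2 | Y2 | 5
After SELECT (1 rows):
orders.code
Y2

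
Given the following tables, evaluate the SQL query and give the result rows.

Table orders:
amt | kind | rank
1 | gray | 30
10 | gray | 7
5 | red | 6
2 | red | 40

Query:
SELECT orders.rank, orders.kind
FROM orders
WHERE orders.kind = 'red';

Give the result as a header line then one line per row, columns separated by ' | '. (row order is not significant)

== RESULT ==
orders.rank | orders.kind
6 | red
40 | red

Derivation:
After WHERE (2 rows):
orders.amt | orders.kind | orders.rank
5 | red | 6
2 | red | 40
After SELECT (2 rows):
orders.rank | orders.kind
6 | red
40 | red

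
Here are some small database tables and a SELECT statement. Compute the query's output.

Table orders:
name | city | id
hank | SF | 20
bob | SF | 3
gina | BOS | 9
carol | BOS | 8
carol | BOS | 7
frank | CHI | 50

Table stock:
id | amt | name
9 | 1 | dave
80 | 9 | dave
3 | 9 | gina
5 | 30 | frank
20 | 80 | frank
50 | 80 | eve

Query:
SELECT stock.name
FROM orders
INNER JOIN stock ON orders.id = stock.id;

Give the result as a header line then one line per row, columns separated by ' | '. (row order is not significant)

After JOIN stock (4 rows):
orders.name | orders.city | orders.id | stock.id | stock.amt | stock.name
hank | SF | 20 | 20 | 80 | frank
bob | SF | 3 | 3 | 9 | gina
gina | BOS | 9 | 9 | 1 | dave
frank | CHI | 50 | 50 | 80 | eve
After SELECT (4 rows):
stock.name
frank
gina
dave
eve

== RESULT ==
stock.name
frank
gina
dave
eve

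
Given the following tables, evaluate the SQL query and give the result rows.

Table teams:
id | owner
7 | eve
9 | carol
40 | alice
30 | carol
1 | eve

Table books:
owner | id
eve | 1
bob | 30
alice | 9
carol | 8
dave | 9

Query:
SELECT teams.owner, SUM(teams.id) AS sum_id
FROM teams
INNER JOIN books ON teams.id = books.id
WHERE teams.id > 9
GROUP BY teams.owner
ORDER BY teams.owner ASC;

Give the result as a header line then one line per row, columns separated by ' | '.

== RESULT ==
teams.owner | sum_id
carol | 30

Derivation:
After JOIN books (4 rows):
teams.id | teams.owner | books.owner | books.id
9 | carol | alice | 9
9 | carol | dave | 9
30 | carol | bob | 30
1 | eve | eve | 1
After WHERE (1 rows):
teams.id | teams.owner | books.owner | books.id
30 | carol | bob | 30
After GROUP BY (1 rows):
teams.owner | sum_id
carol | 30
After ORDER BY (1 rows):
teams.owner | sum_id
carol | 30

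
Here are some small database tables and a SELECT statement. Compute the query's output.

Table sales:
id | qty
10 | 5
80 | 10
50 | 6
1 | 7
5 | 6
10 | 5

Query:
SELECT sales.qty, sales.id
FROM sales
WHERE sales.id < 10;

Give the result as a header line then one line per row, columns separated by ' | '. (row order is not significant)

After WHERE (2 rows):
sales.id | sales.qty
1 | 7
5 | 6
After SELECT (2 rows):
sales.qty | sales.id
7 | 1
6 | 5

== RESULT ==
sales.qty | sales.id
7 | 1
6 | 5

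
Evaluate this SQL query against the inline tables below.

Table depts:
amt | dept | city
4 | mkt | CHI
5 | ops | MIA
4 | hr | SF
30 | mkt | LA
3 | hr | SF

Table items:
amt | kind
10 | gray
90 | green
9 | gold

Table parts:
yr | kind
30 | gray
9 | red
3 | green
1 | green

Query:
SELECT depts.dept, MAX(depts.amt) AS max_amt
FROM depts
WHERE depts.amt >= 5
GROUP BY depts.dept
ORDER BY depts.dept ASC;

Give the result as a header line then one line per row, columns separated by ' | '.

After WHERE (2 rows):
depts.amt | depts.dept | depts.city
5 | ops | MIA
30 | mkt | LA
After GROUP BY (2 rows):
depts.dept | max_amt
ops | 5
mkt | 30
After ORDER BY (2 rows):
depts.dept | max_amt
mkt | 30
ops | 5

== RESULT ==
depts.dept | max_amt
mkt | 30
ops | 5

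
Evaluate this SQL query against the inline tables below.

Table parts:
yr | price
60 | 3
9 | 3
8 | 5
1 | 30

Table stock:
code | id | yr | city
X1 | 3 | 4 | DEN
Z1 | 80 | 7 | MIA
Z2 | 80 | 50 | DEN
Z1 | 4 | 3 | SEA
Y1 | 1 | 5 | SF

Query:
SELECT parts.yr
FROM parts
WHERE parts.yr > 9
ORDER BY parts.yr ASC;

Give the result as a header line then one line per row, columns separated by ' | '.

== RESULT ==
parts.yr
60

Derivation:
After WHERE (1 rows):
parts.yr | parts.price
60 | 3
After SELECT (1 rows):
parts.yr
60
After ORDER BY (1 rows):
parts.yr
60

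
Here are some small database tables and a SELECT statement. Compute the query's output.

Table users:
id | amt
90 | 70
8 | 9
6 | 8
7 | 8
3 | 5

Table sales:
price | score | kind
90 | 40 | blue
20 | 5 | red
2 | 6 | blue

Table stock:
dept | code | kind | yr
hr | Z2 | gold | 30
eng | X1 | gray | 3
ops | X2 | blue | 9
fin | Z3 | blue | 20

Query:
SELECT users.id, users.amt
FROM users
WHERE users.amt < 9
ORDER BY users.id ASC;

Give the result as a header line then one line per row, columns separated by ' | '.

After WHERE (3 rows):
users.id | users.amt
6 | 8
7 | 8
3 | 5
After SELECT (3 rows):
users.id | users.amt
6 | 8
7 | 8
3 | 5
After ORDER BY (3 rows):
users.id | users.amt
3 | 5
6 | 8
7 | 8

== RESULT ==
users.id | users.amt
3 | 5
6 | 8
7 | 8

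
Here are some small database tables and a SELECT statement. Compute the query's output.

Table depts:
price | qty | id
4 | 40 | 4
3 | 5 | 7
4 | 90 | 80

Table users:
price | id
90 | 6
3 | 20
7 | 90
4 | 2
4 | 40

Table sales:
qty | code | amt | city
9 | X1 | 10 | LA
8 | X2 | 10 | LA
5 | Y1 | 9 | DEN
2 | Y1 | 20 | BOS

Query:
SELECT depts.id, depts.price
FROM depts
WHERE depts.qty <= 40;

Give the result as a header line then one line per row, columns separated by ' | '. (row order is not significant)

== RESULT ==
depts.id | depts.price
4 | 4
7 | 3

Derivation:
After WHERE (2 rows):
depts.price | depts.qty | depts.id
4 | 40 | 4
3 | 5 | 7
After SELECT (2 rows):
depts.id | depts.price
4 | 4
7 | 3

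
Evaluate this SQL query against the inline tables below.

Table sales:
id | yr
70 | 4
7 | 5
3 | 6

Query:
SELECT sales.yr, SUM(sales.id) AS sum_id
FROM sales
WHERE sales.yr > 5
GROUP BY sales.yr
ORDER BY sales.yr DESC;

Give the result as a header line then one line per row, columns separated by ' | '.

After WHERE (1 rows):
sales.id | sales.yr
3 | 6
After GROUP BY (1 rows):
sales.yr | sum_id
6 | 3
After ORDER BY (1 rows):
sales.yr | sum_id
6 | 3

== RESULT ==
sales.yr | sum_id
6 | 3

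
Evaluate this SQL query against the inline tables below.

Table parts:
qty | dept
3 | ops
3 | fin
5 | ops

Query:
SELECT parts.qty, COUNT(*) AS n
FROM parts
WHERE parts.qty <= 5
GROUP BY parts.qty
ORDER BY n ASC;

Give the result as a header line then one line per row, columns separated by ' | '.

== RESULT ==
parts.qty | n
5 | 1
3 | 2

Derivation:
After WHERE (3 rows):
parts.qty | parts.dept
3 | ops
3 | fin
5 | ops
After GROUP BY (2 rows):
parts.qty | n
3 | 2
5 | 1
After ORDER BY (2 rows):
parts.qty | n
5 | 1
3 | 2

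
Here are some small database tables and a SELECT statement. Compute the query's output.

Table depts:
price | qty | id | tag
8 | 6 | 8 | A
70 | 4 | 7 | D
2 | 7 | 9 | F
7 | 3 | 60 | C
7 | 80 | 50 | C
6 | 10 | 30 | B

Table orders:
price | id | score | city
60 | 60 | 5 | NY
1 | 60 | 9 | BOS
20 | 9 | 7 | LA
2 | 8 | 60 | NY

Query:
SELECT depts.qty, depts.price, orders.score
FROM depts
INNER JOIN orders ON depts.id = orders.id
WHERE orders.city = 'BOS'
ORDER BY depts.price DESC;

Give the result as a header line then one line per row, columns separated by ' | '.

== RESULT ==
depts.qty | depts.price | orders.score
3 | 7 | 9

Derivation:
After JOIN orders (4 rows):
depts.price | depts.qty | depts.id | depts.tag | orders.price | orders.id | orders.score | orders.city
8 | 6 | 8 | A | 2 | 8 | 60 | NY
2 | 7 | 9 | F | 20 | 9 | 7 | LA
7 | 3 | 60 | C | 60 | 60 | 5 | NY
7 | 3 | 60 | C | 1 | 60 | 9 | BOS
After WHERE (1 rows):
depts.price | depts.qty | depts.id | depts.tag | orders.price | orders.id | orders.score | orders.city
7 | 3 | 60 | C | 1 | 60 | 9 | BOS
After SELECT (1 rows):
depts.qty | depts.price | orders.score
3 | 7 | 9
After ORDER BY (1 rows):
depts.qty | depts.price | orders.score
3 | 7 | 9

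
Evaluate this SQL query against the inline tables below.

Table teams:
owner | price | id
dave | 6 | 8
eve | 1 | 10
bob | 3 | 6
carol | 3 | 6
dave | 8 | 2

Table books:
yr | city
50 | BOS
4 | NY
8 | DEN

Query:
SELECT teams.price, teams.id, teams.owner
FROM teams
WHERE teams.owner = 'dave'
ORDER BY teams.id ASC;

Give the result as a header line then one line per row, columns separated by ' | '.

== RESULT ==
teams.price | teams.id | teams.owner
8 | 2 | dave
6 | 8 | dave

Derivation:
After WHERE (2 rows):
teams.owner | teams.price | teams.id
dave | 6 | 8
dave | 8 | 2
After SELECT (2 rows):
teams.price | teams.id | teams.owner
6 | 8 | dave
8 | 2 | dave
After ORDER BY (2 rows):
teams.price | teams.id | teams.owner
8 | 2 | dave
6 | 8 | dave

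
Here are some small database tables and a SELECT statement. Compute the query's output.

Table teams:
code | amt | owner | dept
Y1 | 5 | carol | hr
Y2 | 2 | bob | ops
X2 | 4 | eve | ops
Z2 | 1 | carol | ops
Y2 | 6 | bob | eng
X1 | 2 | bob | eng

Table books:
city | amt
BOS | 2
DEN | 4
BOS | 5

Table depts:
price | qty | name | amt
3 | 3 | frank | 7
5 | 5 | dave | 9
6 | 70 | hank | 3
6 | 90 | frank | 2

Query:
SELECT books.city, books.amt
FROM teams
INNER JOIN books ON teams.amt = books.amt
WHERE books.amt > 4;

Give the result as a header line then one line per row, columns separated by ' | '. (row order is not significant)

After JOIN books (4 rows):
teams.code | teams.amt | teams.owner | teams.dept | books.city | books.amt
Y1 | 5 | carol | hr | BOS | 5
Y2 | 2 | bob | ops | BOS | 2
X2 | 4 | eve | ops | DEN | 4
X1 | 2 | bob | eng | BOS | 2
After WHERE (1 rows):
teams.code | teams.amt | teams.owner | teams.dept | books.city | books.amt
Y1 | 5 | carol | hr | BOS | 5
After SELECT (1 rows):
books.city | books.amt
BOS | 5

== RESULT ==
books.city | books.amt
BOS | 5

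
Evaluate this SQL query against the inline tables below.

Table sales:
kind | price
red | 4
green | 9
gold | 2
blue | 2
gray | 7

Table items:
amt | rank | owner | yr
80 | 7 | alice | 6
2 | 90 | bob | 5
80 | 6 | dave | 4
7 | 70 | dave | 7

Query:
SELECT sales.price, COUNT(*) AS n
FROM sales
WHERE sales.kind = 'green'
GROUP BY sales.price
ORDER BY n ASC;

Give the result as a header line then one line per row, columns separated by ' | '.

After WHERE (1 rows):
sales.kind | sales.price
green | 9
After GROUP BY (1 rows):
sales.price | n
9 | 1
After ORDER BY (1 rows):
sales.price | n
9 | 1

== RESULT ==
sales.price | n
9 | 1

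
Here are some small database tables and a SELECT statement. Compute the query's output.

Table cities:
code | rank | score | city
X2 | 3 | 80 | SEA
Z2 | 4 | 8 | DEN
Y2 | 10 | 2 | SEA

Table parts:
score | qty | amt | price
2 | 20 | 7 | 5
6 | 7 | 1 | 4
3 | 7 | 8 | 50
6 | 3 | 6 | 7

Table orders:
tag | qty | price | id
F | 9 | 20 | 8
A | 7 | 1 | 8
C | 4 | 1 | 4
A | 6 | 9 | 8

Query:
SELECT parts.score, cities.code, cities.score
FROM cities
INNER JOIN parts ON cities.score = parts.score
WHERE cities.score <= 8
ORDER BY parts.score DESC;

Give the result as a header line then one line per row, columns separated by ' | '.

== RESULT ==
parts.score | cities.code | cities.score
2 | Y2 | 2

Derivation:
After JOIN parts (1 rows):
cities.code | cities.rank | cities.score | cities.city | parts.score | parts.qty | parts.amt | parts.price
Y2 | 10 | 2 | SEA | 2 | 20 | 7 | 5
After WHERE (1 rows):
cities.code | cities.rank | cities.score | cities.city | parts.score | parts.qty | parts.amt | parts.price
Y2 | 10 | 2 | SEA | 2 | 20 | 7 | 5
After SELECT (1 rows):
parts.score | cities.code | cities.score
2 | Y2 | 2
After ORDER BY (1 rows):
parts.score | cities.code | cities.score
2 | Y2 | 2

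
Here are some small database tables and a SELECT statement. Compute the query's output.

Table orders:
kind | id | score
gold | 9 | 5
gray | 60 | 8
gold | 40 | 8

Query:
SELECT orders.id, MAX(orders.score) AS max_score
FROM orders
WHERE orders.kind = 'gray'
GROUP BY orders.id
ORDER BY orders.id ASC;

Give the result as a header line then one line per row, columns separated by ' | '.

== RESULT ==
orders.id | max_score
60 | 8

Derivation:
After WHERE (1 rows):
orders.kind | orders.id | orders.score
gray | 60 | 8
After GROUP BY (1 rows):
orders.id | max_score
60 | 8
After ORDER BY (1 rows):
orders.id | max_score
60 | 8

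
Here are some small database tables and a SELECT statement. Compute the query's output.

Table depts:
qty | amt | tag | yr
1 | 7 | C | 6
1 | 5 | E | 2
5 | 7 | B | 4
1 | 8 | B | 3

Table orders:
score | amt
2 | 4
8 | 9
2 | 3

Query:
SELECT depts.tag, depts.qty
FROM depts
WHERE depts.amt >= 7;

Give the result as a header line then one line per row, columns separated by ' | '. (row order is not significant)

== RESULT ==
depts.tag | depts.qty
C | 1
B | 5
B | 1

Derivation:
After WHERE (3 rows):
depts.qty | depts.amt | depts.tag | depts.yr
1 | 7 | C | 6
5 | 7 | B | 4
1 | 8 | B | 3
After SELECT (3 rows):
depts.tag | depts.qty
C | 1
B | 5
B | 1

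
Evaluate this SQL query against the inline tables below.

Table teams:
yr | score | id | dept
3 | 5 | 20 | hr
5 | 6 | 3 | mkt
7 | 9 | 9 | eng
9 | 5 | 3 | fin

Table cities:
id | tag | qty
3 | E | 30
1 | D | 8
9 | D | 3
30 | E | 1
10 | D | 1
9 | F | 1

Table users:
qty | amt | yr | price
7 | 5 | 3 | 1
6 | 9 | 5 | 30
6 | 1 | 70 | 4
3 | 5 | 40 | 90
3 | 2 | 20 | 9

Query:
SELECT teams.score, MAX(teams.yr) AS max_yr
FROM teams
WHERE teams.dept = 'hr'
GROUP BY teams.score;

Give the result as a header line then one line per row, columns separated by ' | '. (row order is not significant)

After WHERE (1 rows):
teams.yr | teams.score | teams.id | teams.dept
3 | 5 | 20 | hr
After GROUP BY (1 rows):
teams.score | max_yr
5 | 3

== RESULT ==
teams.score | max_yr
5 | 3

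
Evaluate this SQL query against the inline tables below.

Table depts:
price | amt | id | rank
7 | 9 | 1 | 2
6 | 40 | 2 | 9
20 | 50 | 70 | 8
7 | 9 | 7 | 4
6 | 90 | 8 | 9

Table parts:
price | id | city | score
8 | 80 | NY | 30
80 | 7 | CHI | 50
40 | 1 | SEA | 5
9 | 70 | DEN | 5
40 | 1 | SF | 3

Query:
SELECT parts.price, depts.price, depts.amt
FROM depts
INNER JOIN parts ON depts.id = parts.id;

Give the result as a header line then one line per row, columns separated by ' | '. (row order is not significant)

After JOIN parts (4 rows):
depts.price | depts.amt | depts.id | depts.rank | parts.price | parts.id | parts.city | parts.score
7 | 9 | 1 | 2 | 40 | 1 | SEA | 5
7 | 9 | 1 | 2 | 40 | 1 | SF | 3
20 | 50 | 70 | 8 | 9 | 70 | DEN | 5
7 | 9 | 7 | 4 | 80 | 7 | CHI | 50
After SELECT (4 rows):
parts.price | depts.price | depts.amt
40 | 7 | 9
40 | 7 | 9
9 | 20 | 50
80 | 7 | 9

== RESULT ==
parts.price | depts.price | depts.amt
40 | 7 | 9
40 | 7 | 9
9 | 20 | 50
80 | 7 | 9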